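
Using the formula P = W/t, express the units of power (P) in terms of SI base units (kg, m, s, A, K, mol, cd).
Units of each symbol in P = W/t:
  W (work): kg·m²/s²
  t (time): s  → in the denominator, contributes 1/s

Multiplying the contributions: [kg·m²/s²] · [1/s]
Adding exponents of each base unit: kg: 1, m: 2, s: -3
SI base units of power: kg·m²/s³

Answer: kg·m²/s³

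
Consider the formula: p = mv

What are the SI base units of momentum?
Units of each symbol in p = mv:
  m (mass): kg
  v (velocity): m/s

Multiplying the contributions: [kg] · [m/s]
Adding exponents of each base unit: kg: 1, m: 1, s: -1
SI base units of momentum: kg·m/s

Answer: kg·m/s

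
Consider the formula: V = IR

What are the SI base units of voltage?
Units of each symbol in V = IR:
  I (current): A
  R (resistance, in ohms): kg·m²/(s³·A²)

Multiplying the contributions: [A] · [kg·m²/(s³·A²)]
Adding exponents of each base unit: kg: 1, m: 2, s: -3, A: -1
SI base units of voltage: kg·m²/(s³·A)

Answer: kg·m²/(s³·A)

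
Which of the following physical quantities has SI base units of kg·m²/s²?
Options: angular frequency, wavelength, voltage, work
Checking the SI base units of each option:
  angular frequency (ω = 2πf): 1/s  ✗
  wavelength (λ = v/f): m  ✗
  voltage (V = IR): kg·m²/(s³·A)  ✗
  work (W = Fd): kg·m²/s²  ✓ matches

Only work has units kg·m²/s².

Answer: work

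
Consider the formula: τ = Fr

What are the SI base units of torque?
Units of each symbol in τ = Fr:
  F (force): kg·m/s²
  r (lever arm): m

Multiplying the contributions: [kg·m/s²] · [m]
Adding exponents of each base unit: kg: 1, m: 2, s: -2
SI base units of torque: kg·m²/s²

Answer: kg·m²/s²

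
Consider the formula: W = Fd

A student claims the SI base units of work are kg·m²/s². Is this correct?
Units of each symbol in W = Fd:
  F (force): kg·m/s²
  d (displacement): m

Multiplying the contributions: [kg·m/s²] · [m]
Adding exponents of each base unit: kg: 1, m: 2, s: -2
SI base units of work: kg·m²/s²

The claimed units kg·m²/s² match the derived units, so the claim is correct.

Answer: Yes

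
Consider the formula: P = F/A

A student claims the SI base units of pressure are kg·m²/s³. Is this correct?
Units of each symbol in P = F/A:
  F (force): kg·m/s²
  A (area): m²  → in the denominator, contributes 1/m²

Multiplying the contributions: [kg·m/s²] · [1/m²]
Adding exponents of each base unit: kg: 1, m: -1, s: -2
SI base units of pressure: kg/(m·s²)

The claimed units kg·m²/s³ (exponents kg: 1, m: 2, s: -3) do not match the derived units kg/(m·s²) (exponents kg: 1, m: -1, s: -2), so the claim is incorrect.

Answer: No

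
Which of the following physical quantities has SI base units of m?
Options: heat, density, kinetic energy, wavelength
Checking the SI base units of each option:
  heat (Q = mcΔT): kg·m²/s²  ✗
  density (ρ = m/V): kg/m³  ✗
  kinetic energy (E = ½mv²): kg·m²/s²  ✗
  wavelength (λ = v/f): m  ✓ matches

Only wavelength has units m.

Answer: wavelength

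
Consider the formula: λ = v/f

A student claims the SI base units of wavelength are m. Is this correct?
Units of each symbol in λ = v/f:
  v (wave speed): m/s
  f (frequency): 1/s  → in the denominator, contributes s

Multiplying the contributions: [m/s] · [s]
Adding exponents of each base unit: m: 1
SI base units of wavelength: m

The claimed units m match the derived units, so the claim is correct.

Answer: Yes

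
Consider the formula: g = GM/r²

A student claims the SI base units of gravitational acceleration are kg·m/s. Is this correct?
Units of each symbol in g = GM/r²:
  G (gravitational constant): m³/(kg·s²)
  M (mass): kg
  r (distance): m  → to the power 2 in the denominator, contributes 1/m²

Multiplying the contributions: [m³/(kg·s²)] · [kg] · [1/m²]
Adding exponents of each base unit: m: 1, s: -2
SI base units of gravitational acceleration: m/s²

The claimed units kg·m/s (exponents kg: 1, m: 1, s: -1) do not match the derived units m/s² (exponents m: 1, s: -2), so the claim is incorrect.

Answer: No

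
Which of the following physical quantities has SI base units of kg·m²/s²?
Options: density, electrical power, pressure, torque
Checking the SI base units of each option:
  density (ρ = m/V): kg/m³  ✗
  electrical power (P = IV): kg·m²/s³  ✗
  pressure (P = F/A): kg/(m·s²)  ✗
  torque (τ = Fr): kg·m²/s²  ✓ matches

Only torque has units kg·m²/s².

Answer: torque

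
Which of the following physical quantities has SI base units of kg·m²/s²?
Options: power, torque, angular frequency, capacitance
Checking the SI base units of each option:
  power (P = W/t): kg·m²/s³  ✗
  torque (τ = Fr): kg·m²/s²  ✓ matches
  angular frequency (ω = 2πf): 1/s  ✗
  capacitance (C = Q/V): s⁴·A²/(kg·m²)  ✗

Only torque has units kg·m²/s².

Answer: torque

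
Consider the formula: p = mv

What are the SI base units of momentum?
Units of each symbol in p = mv:
  m (mass): kg
  v (velocity): m/s

Multiplying the contributions: [kg] · [m/s]
Adding exponents of each base unit: kg: 1, m: 1, s: -1
SI base units of momentum: kg·m/s

Answer: kg·m/s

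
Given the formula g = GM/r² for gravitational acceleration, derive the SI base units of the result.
Units of each symbol in g = GM/r²:
  G (gravitational constant): m³/(kg·s²)
  M (mass): kg
  r (distance): m  → to the power 2 in the denominator, contributes 1/m²

Multiplying the contributions: [m³/(kg·s²)] · [kg] · [1/m²]
Adding exponents of each base unit: m: 1, s: -2
SI base units of gravitational acceleration: m/s²

Answer: m/s²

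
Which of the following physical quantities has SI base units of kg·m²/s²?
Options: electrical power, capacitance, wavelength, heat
Checking the SI base units of each option:
  electrical power (P = IV): kg·m²/s³  ✗
  capacitance (C = Q/V): s⁴·A²/(kg·m²)  ✗
  wavelength (λ = v/f): m  ✗
  heat (Q = mcΔT): kg·m²/s²  ✓ matches

Only heat has units kg·m²/s².

Answer: heat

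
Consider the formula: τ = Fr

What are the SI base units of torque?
Units of each symbol in τ = Fr:
  F (force): kg·m/s²
  r (lever arm): m

Multiplying the contributions: [kg·m/s²] · [m]
Adding exponents of each base unit: kg: 1, m: 2, s: -2
SI base units of torque: kg·m²/s²

Answer: kg·m²/s²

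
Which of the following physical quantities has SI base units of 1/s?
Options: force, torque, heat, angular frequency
Checking the SI base units of each option:
  force (F = ma): kg·m/s²  ✗
  torque (τ = Fr): kg·m²/s²  ✗
  heat (Q = mcΔT): kg·m²/s²  ✗
  angular frequency (ω = 2πf): 1/s  ✓ matches

Only angular frequency has units 1/s.

Answer: angular frequency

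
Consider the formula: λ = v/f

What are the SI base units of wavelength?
Units of each symbol in λ = v/f:
  v (wave speed): m/s
  f (frequency): 1/s  → in the denominator, contributes s

Multiplying the contributions: [m/s] · [s]
Adding exponents of each base unit: m: 1
SI base units of wavelength: m

Answer: m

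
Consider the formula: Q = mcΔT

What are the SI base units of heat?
Units of each symbol in Q = mcΔT:
  m (mass): kg
  c (specific heat capacity, in J/(kg·K)): m²/(s²·K)
  ΔT (temperature change): K

Multiplying the contributions: [kg] · [m²/(s²·K)] · [K]
Adding exponents of each base unit: kg: 1, m: 2, s: -2
SI base units of heat: kg·m²/s²

Answer: kg·m²/s²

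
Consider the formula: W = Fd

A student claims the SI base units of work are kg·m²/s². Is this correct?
Units of each symbol in W = Fd:
  F (force): kg·m/s²
  d (displacement): m

Multiplying the contributions: [kg·m/s²] · [m]
Adding exponents of each base unit: kg: 1, m: 2, s: -2
SI base units of work: kg·m²/s²

The claimed units kg·m²/s² match the derived units, so the claim is correct.

Answer: Yes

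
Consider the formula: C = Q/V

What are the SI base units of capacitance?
Units of each symbol in C = Q/V:
  Q (charge, in coulombs): s·A
  V (voltage, in volts): kg·m²/(s³·A)  → in the denominator, contributes s³·A/(kg·m²)

Multiplying the contributions: [s·A] · [s³·A/(kg·m²)]
Adding exponents of each base unit: kg: -1, m: -2, s: 4, A: 2
SI base units of capacitance: s⁴·A²/(kg·m²)

Answer: s⁴·A²/(kg·m²)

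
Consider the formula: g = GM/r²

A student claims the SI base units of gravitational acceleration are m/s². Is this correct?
Units of each symbol in g = GM/r²:
  G (gravitational constant): m³/(kg·s²)
  M (mass): kg
  r (distance): m  → to the power 2 in the denominator, contributes 1/m²

Multiplying the contributions: [m³/(kg·s²)] · [kg] · [1/m²]
Adding exponents of each base unit: m: 1, s: -2
SI base units of gravitational acceleration: m/s²

The claimed units m/s² match the derived units, so the claim is correct.

Answer: Yes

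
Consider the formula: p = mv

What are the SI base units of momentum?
Units of each symbol in p = mv:
  m (mass): kg
  v (velocity): m/s

Multiplying the contributions: [kg] · [m/s]
Adding exponents of each base unit: kg: 1, m: 1, s: -1
SI base units of momentum: kg·m/s

Answer: kg·m/s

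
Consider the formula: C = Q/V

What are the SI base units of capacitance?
Units of each symbol in C = Q/V:
  Q (charge, in coulombs): s·A
  V (voltage, in volts): kg·m²/(s³·A)  → in the denominator, contributes s³·A/(kg·m²)

Multiplying the contributions: [s·A] · [s³·A/(kg·m²)]
Adding exponents of each base unit: kg: -1, m: -2, s: 4, A: 2
SI base units of capacitance: s⁴·A²/(kg·m²)

Answer: s⁴·A²/(kg·m²)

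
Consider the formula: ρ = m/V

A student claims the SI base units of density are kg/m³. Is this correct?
Units of each symbol in ρ = m/V:
  m (mass): kg
  V (volume): m³  → in the denominator, contributes 1/m³

Multiplying the contributions: [kg] · [1/m³]
Adding exponents of each base unit: kg: 1, m: -3
SI base units of density: kg/m³

The claimed units kg/m³ match the derived units, so the claim is correct.

Answer: Yes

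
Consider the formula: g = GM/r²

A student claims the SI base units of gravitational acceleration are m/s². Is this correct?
Units of each symbol in g = GM/r²:
  G (gravitational constant): m³/(kg·s²)
  M (mass): kg
  r (distance): m  → to the power 2 in the denominator, contributes 1/m²

Multiplying the contributions: [m³/(kg·s²)] · [kg] · [1/m²]
Adding exponents of each base unit: m: 1, s: -2
SI base units of gravitational acceleration: m/s²

The claimed units m/s² match the derived units, so the claim is correct.

Answer: Yes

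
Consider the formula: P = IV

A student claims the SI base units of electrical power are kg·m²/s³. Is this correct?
Units of each symbol in P = IV:
  I (current): A
  V (voltage, in volts): kg·m²/(s³·A)

Multiplying the contributions: [A] · [kg·m²/(s³·A)]
Adding exponents of each base unit: kg: 1, m: 2, s: -3
SI base units of electrical power: kg·m²/s³

The claimed units kg·m²/s³ match the derived units, so the claim is correct.

Answer: Yes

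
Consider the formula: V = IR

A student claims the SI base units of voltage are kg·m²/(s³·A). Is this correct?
Units of each symbol in V = IR:
  I (current): A
  R (resistance, in ohms): kg·m²/(s³·A²)

Multiplying the contributions: [A] · [kg·m²/(s³·A²)]
Adding exponents of each base unit: kg: 1, m: 2, s: -3, A: -1
SI base units of voltage: kg·m²/(s³·A)

The claimed units kg·m²/(s³·A) match the derived units, so the claim is correct.

Answer: Yes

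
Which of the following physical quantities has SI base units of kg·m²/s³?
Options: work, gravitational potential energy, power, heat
Checking the SI base units of each option:
  work (W = Fd): kg·m²/s²  ✗
  gravitational potential energy (U = -GMm/r): kg·m²/s²  ✗
  power (P = W/t): kg·m²/s³  ✓ matches
  heat (Q = mcΔT): kg·m²/s²  ✗

Only power has units kg·m²/s³.

Answer: power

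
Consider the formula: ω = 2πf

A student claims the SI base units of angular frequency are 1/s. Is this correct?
Units of each symbol in ω = 2πf:
  f (frequency): 1/s
  The factor 2π is dimensionless.

Multiplying the contributions: [1/s]
Adding exponents of each base unit: s: -1
SI base units of angular frequency: 1/s

The claimed units 1/s match the derived units, so the claim is correct.

Answer: Yes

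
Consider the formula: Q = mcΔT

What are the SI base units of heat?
Units of each symbol in Q = mcΔT:
  m (mass): kg
  c (specific heat capacity, in J/(kg·K)): m²/(s²·K)
  ΔT (temperature change): K

Multiplying the contributions: [kg] · [m²/(s²·K)] · [K]
Adding exponents of each base unit: kg: 1, m: 2, s: -2
SI base units of heat: kg·m²/s²

Answer: kg·m²/s²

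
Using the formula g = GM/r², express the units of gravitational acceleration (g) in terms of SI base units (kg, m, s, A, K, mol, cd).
Units of each symbol in g = GM/r²:
  G (gravitational constant): m³/(kg·s²)
  M (mass): kg
  r (distance): m  → to the power 2 in the denominator, contributes 1/m²

Multiplying the contributions: [m³/(kg·s²)] · [kg] · [1/m²]
Adding exponents of each base unit: m: 1, s: -2
SI base units of gravitational acceleration: m/s²

Answer: m/s²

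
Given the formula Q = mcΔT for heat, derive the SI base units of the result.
Units of each symbol in Q = mcΔT:
  m (mass): kg
  c (specific heat capacity, in J/(kg·K)): m²/(s²·K)
  ΔT (temperature change): K

Multiplying the contributions: [kg] · [m²/(s²·K)] · [K]
Adding exponents of each base unit: kg: 1, m: 2, s: -2
SI base units of heat: kg·m²/s²

Answer: kg·m²/s²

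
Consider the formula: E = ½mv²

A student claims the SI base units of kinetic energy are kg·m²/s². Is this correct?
Units of each symbol in E = ½mv²:
  m (mass): kg
  v (speed): m/s  → to the power 2, contributes m²/s²
  The factor ½ is dimensionless.

Multiplying the contributions: [kg] · [m²/s²]
Adding exponents of each base unit: kg: 1, m: 2, s: -2
SI base units of kinetic energy: kg·m²/s²

The claimed units kg·m²/s² match the derived units, so the claim is correct.

Answer: Yes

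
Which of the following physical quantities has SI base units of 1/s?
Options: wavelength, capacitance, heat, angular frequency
Checking the SI base units of each option:
  wavelength (λ = v/f): m  ✗
  capacitance (C = Q/V): s⁴·A²/(kg·m²)  ✗
  heat (Q = mcΔT): kg·m²/s²  ✗
  angular frequency (ω = 2πf): 1/s  ✓ matches

Only angular frequency has units 1/s.

Answer: angular frequency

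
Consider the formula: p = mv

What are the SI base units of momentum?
Units of each symbol in p = mv:
  m (mass): kg
  v (velocity): m/s

Multiplying the contributions: [kg] · [m/s]
Adding exponents of each base unit: kg: 1, m: 1, s: -1
SI base units of momentum: kg·m/s

Answer: kg·m/s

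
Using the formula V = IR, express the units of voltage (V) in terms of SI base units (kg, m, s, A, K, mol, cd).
Units of each symbol in V = IR:
  I (current): A
  R (resistance, in ohms): kg·m²/(s³·A²)

Multiplying the contributions: [A] · [kg·m²/(s³·A²)]
Adding exponents of each base unit: kg: 1, m: 2, s: -3, A: -1
SI base units of voltage: kg·m²/(s³·A)

Answer: kg·m²/(s³·A)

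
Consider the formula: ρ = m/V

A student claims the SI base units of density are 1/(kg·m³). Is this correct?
Units of each symbol in ρ = m/V:
  m (mass): kg
  V (volume): m³  → in the denominator, contributes 1/m³

Multiplying the contributions: [kg] · [1/m³]
Adding exponents of each base unit: kg: 1, m: -3
SI base units of density: kg/m³

The claimed units 1/(kg·m³) (exponents kg: -1, m: -3) do not match the derived units kg/m³ (exponents kg: 1, m: -3), so the claim is incorrect.

Answer: No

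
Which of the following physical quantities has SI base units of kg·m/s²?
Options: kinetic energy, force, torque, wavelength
Checking the SI base units of each option:
  kinetic energy (E = ½mv²): kg·m²/s²  ✗
  force (F = ma): kg·m/s²  ✓ matches
  torque (τ = Fr): kg·m²/s²  ✗
  wavelength (λ = v/f): m  ✗

Only force has units kg·m/s².

Answer: force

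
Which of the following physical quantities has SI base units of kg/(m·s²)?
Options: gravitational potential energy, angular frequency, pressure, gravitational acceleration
Checking the SI base units of each option:
  gravitational potential energy (U = -GMm/r): kg·m²/s²  ✗
  angular frequency (ω = 2πf): 1/s  ✗
  pressure (P = F/A): kg/(m·s²)  ✓ matches
  gravitational acceleration (g = GM/r²): m/s²  ✗

Only pressure has units kg/(m·s²).

Answer: pressure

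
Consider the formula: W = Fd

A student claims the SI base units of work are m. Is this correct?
Units of each symbol in W = Fd:
  F (force): kg·m/s²
  d (displacement): m

Multiplying the contributions: [kg·m/s²] · [m]
Adding exponents of each base unit: kg: 1, m: 2, s: -2
SI base units of work: kg·m²/s²

The claimed units m (exponents m: 1) do not match the derived units kg·m²/s² (exponents kg: 1, m: 2, s: -2), so the claim is incorrect.

Answer: No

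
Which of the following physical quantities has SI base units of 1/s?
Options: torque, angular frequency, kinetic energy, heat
Checking the SI base units of each option:
  torque (τ = Fr): kg·m²/s²  ✗
  angular frequency (ω = 2πf): 1/s  ✓ matches
  kinetic energy (E = ½mv²): kg·m²/s²  ✗
  heat (Q = mcΔT): kg·m²/s²  ✗

Only angular frequency has units 1/s.

Answer: angular frequency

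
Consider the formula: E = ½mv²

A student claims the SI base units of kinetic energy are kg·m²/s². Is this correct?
Units of each symbol in E = ½mv²:
  m (mass): kg
  v (speed): m/s  → to the power 2, contributes m²/s²
  The factor ½ is dimensionless.

Multiplying the contributions: [kg] · [m²/s²]
Adding exponents of each base unit: kg: 1, m: 2, s: -2
SI base units of kinetic energy: kg·m²/s²

The claimed units kg·m²/s² match the derived units, so the claim is correct.

Answer: Yes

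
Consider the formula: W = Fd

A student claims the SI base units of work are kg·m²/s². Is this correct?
Units of each symbol in W = Fd:
  F (force): kg·m/s²
  d (displacement): m

Multiplying the contributions: [kg·m/s²] · [m]
Adding exponents of each base unit: kg: 1, m: 2, s: -2
SI base units of work: kg·m²/s²

The claimed units kg·m²/s² match the derived units, so the claim is correct.

Answer: Yes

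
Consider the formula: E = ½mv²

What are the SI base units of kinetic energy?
Units of each symbol in E = ½mv²:
  m (mass): kg
  v (speed): m/s  → to the power 2, contributes m²/s²
  The factor ½ is dimensionless.

Multiplying the contributions: [kg] · [m²/s²]
Adding exponents of each base unit: kg: 1, m: 2, s: -2
SI base units of kinetic energy: kg·m²/s²

Answer: kg·m²/s²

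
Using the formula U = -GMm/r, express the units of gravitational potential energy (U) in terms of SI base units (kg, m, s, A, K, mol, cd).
Units of each symbol in U = -GMm/r:
  G (gravitational constant): m³/(kg·s²)
  M (mass): kg
  m (mass): kg
  r (distance): m  → in the denominator, contributes 1/m
  The minus sign does not affect the units.

Multiplying the contributions: [m³/(kg·s²)] · [kg] · [kg] · [1/m]
Adding exponents of each base unit: kg: 1, m: 2, s: -2
SI base units of gravitational potential energy: kg·m²/s²

Answer: kg·m²/s²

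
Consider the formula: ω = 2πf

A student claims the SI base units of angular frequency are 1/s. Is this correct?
Units of each symbol in ω = 2πf:
  f (frequency): 1/s
  The factor 2π is dimensionless.

Multiplying the contributions: [1/s]
Adding exponents of each base unit: s: -1
SI base units of angular frequency: 1/s

The claimed units 1/s match the derived units, so the claim is correct.

Answer: Yes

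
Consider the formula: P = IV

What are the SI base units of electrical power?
Units of each symbol in P = IV:
  I (current): A
  V (voltage, in volts): kg·m²/(s³·A)

Multiplying the contributions: [A] · [kg·m²/(s³·A)]
Adding exponents of each base unit: kg: 1, m: 2, s: -3
SI base units of electrical power: kg·m²/s³

Answer: kg·m²/s³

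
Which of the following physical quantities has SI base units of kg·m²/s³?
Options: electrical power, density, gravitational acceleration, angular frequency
Checking the SI base units of each option:
  electrical power (P = IV): kg·m²/s³  ✓ matches
  density (ρ = m/V): kg/m³  ✗
  gravitational acceleration (g = GM/r²): m/s²  ✗
  angular frequency (ω = 2πf): 1/s  ✗

Only electrical power has units kg·m²/s³.

Answer: electrical power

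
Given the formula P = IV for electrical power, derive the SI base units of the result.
Units of each symbol in P = IV:
  I (current): A
  V (voltage, in volts): kg·m²/(s³·A)

Multiplying the contributions: [A] · [kg·m²/(s³·A)]
Adding exponents of each base unit: kg: 1, m: 2, s: -3
SI base units of electrical power: kg·m²/s³

Answer: kg·m²/s³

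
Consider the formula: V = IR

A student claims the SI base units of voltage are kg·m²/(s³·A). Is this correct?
Units of each symbol in V = IR:
  I (current): A
  R (resistance, in ohms): kg·m²/(s³·A²)

Multiplying the contributions: [A] · [kg·m²/(s³·A²)]
Adding exponents of each base unit: kg: 1, m: 2, s: -3, A: -1
SI base units of voltage: kg·m²/(s³·A)

The claimed units kg·m²/(s³·A) match the derived units, so the claim is correct.

Answer: Yes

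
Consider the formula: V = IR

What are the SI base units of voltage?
Units of each symbol in V = IR:
  I (current): A
  R (resistance, in ohms): kg·m²/(s³·A²)

Multiplying the contributions: [A] · [kg·m²/(s³·A²)]
Adding exponents of each base unit: kg: 1, m: 2, s: -3, A: -1
SI base units of voltage: kg·m²/(s³·A)

Answer: kg·m²/(s³·A)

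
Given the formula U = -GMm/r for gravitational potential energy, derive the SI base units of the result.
Units of each symbol in U = -GMm/r:
  G (gravitational constant): m³/(kg·s²)
  M (mass): kg
  m (mass): kg
  r (distance): m  → in the denominator, contributes 1/m
  The minus sign does not affect the units.

Multiplying the contributions: [m³/(kg·s²)] · [kg] · [kg] · [1/m]
Adding exponents of each base unit: kg: 1, m: 2, s: -2
SI base units of gravitational potential energy: kg·m²/s²

Answer: kg·m²/s²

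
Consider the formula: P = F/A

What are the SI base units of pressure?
Units of each symbol in P = F/A:
  F (force): kg·m/s²
  A (area): m²  → in the denominator, contributes 1/m²

Multiplying the contributions: [kg·m/s²] · [1/m²]
Adding exponents of each base unit: kg: 1, m: -1, s: -2
SI base units of pressure: kg/(m·s²)

Answer: kg/(m·s²)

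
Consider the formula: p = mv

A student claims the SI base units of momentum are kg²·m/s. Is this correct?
Units of each symbol in p = mv:
  m (mass): kg
  v (velocity): m/s

Multiplying the contributions: [kg] · [m/s]
Adding exponents of each base unit: kg: 1, m: 1, s: -1
SI base units of momentum: kg·m/s

The claimed units kg²·m/s (exponents kg: 2, m: 1, s: -1) do not match the derived units kg·m/s (exponents kg: 1, m: 1, s: -1), so the claim is incorrect.

Answer: No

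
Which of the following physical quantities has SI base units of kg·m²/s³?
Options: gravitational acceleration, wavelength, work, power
Checking the SI base units of each option:
  gravitational acceleration (g = GM/r²): m/s²  ✗
  wavelength (λ = v/f): m  ✗
  work (W = Fd): kg·m²/s²  ✗
  power (P = W/t): kg·m²/s³  ✓ matches

Only power has units kg·m²/s³.

Answer: power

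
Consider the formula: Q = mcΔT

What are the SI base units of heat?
Units of each symbol in Q = mcΔT:
  m (mass): kg
  c (specific heat capacity, in J/(kg·K)): m²/(s²·K)
  ΔT (temperature change): K

Multiplying the contributions: [kg] · [m²/(s²·K)] · [K]
Adding exponents of each base unit: kg: 1, m: 2, s: -2
SI base units of heat: kg·m²/s²

Answer: kg·m²/s²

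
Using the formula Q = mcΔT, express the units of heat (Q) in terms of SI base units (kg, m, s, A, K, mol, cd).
Units of each symbol in Q = mcΔT:
  m (mass): kg
  c (specific heat capacity, in J/(kg·K)): m²/(s²·K)
  ΔT (temperature change): K

Multiplying the contributions: [kg] · [m²/(s²·K)] · [K]
Adding exponents of each base unit: kg: 1, m: 2, s: -2
SI base units of heat: kg·m²/s²

Answer: kg·m²/s²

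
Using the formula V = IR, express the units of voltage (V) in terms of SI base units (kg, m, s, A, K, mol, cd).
Units of each symbol in V = IR:
  I (current): A
  R (resistance, in ohms): kg·m²/(s³·A²)

Multiplying the contributions: [A] · [kg·m²/(s³·A²)]
Adding exponents of each base unit: kg: 1, m: 2, s: -3, A: -1
SI base units of voltage: kg·m²/(s³·A)

Answer: kg·m²/(s³·A)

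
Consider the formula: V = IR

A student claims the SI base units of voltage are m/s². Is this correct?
Units of each symbol in V = IR:
  I (current): A
  R (resistance, in ohms): kg·m²/(s³·A²)

Multiplying the contributions: [A] · [kg·m²/(s³·A²)]
Adding exponents of each base unit: kg: 1, m: 2, s: -3, A: -1
SI base units of voltage: kg·m²/(s³·A)

The claimed units m/s² (exponents m: 1, s: -2) do not match the derived units kg·m²/(s³·A) (exponents kg: 1, m: 2, s: -3, A: -1), so the claim is incorrect.

Answer: No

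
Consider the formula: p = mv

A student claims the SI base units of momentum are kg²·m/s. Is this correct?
Units of each symbol in p = mv:
  m (mass): kg
  v (velocity): m/s

Multiplying the contributions: [kg] · [m/s]
Adding exponents of each base unit: kg: 1, m: 1, s: -1
SI base units of momentum: kg·m/s

The claimed units kg²·m/s (exponents kg: 2, m: 1, s: -1) do not match the derived units kg·m/s (exponents kg: 1, m: 1, s: -1), so the claim is incorrect.

Answer: No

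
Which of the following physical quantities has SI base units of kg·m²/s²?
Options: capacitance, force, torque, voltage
Checking the SI base units of each option:
  capacitance (C = Q/V): s⁴·A²/(kg·m²)  ✗
  force (F = ma): kg·m/s²  ✗
  torque (τ = Fr): kg·m²/s²  ✓ matches
  voltage (V = IR): kg·m²/(s³·A)  ✗

Only torque has units kg·m²/s².

Answer: torque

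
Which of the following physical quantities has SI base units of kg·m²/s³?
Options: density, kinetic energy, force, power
Checking the SI base units of each option:
  density (ρ = m/V): kg/m³  ✗
  kinetic energy (E = ½mv²): kg·m²/s²  ✗
  force (F = ma): kg·m/s²  ✗
  power (P = W/t): kg·m²/s³  ✓ matches

Only power has units kg·m²/s³.

Answer: power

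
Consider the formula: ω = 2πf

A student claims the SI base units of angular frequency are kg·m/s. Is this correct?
Units of each symbol in ω = 2πf:
  f (frequency): 1/s
  The factor 2π is dimensionless.

Multiplying the contributions: [1/s]
Adding exponents of each base unit: s: -1
SI base units of angular frequency: 1/s

The claimed units kg·m/s (exponents kg: 1, m: 1, s: -1) do not match the derived units 1/s (exponents s: -1), so the claim is incorrect.

Answer: No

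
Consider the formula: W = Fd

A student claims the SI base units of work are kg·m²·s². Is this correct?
Units of each symbol in W = Fd:
  F (force): kg·m/s²
  d (displacement): m

Multiplying the contributions: [kg·m/s²] · [m]
Adding exponents of each base unit: kg: 1, m: 2, s: -2
SI base units of work: kg·m²/s²

The claimed units kg·m²·s² (exponents kg: 1, m: 2, s: 2) do not match the derived units kg·m²/s² (exponents kg: 1, m: 2, s: -2), so the claim is incorrect.

Answer: No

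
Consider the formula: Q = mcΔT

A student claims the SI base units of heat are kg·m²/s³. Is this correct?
Units of each symbol in Q = mcΔT:
  m (mass): kg
  c (specific heat capacity, in J/(kg·K)): m²/(s²·K)
  ΔT (temperature change): K

Multiplying the contributions: [kg] · [m²/(s²·K)] · [K]
Adding exponents of each base unit: kg: 1, m: 2, s: -2
SI base units of heat: kg·m²/s²

The claimed units kg·m²/s³ (exponents kg: 1, m: 2, s: -3) do not match the derived units kg·m²/s² (exponents kg: 1, m: 2, s: -2), so the claim is incorrect.

Answer: No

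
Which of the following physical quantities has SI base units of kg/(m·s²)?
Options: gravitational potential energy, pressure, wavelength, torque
Checking the SI base units of each option:
  gravitational potential energy (U = -GMm/r): kg·m²/s²  ✗
  pressure (P = F/A): kg/(m·s²)  ✓ matches
  wavelength (λ = v/f): m  ✗
  torque (τ = Fr): kg·m²/s²  ✗

Only pressure has units kg/(m·s²).

Answer: pressure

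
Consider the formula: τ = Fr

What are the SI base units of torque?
Units of each symbol in τ = Fr:
  F (force): kg·m/s²
  r (lever arm): m

Multiplying the contributions: [kg·m/s²] · [m]
Adding exponents of each base unit: kg: 1, m: 2, s: -2
SI base units of torque: kg·m²/s²

Answer: kg·m²/s²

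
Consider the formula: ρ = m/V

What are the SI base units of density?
Units of each symbol in ρ = m/V:
  m (mass): kg
  V (volume): m³  → in the denominator, contributes 1/m³

Multiplying the contributions: [kg] · [1/m³]
Adding exponents of each base unit: kg: 1, m: -3
SI base units of density: kg/m³

Answer: kg/m³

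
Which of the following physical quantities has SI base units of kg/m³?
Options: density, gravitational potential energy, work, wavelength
Checking the SI base units of each option:
  density (ρ = m/V): kg/m³  ✓ matches
  gravitational potential energy (U = -GMm/r): kg·m²/s²  ✗
  work (W = Fd): kg·m²/s²  ✗
  wavelength (λ = v/f): m  ✗

Only density has units kg/m³.

Answer: density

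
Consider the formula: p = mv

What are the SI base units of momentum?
Units of each symbol in p = mv:
  m (mass): kg
  v (velocity): m/s

Multiplying the contributions: [kg] · [m/s]
Adding exponents of each base unit: kg: 1, m: 1, s: -1
SI base units of momentum: kg·m/s

Answer: kg·m/s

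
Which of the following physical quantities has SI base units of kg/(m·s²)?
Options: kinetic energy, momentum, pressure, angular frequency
Checking the SI base units of each option:
  kinetic energy (E = ½mv²): kg·m²/s²  ✗
  momentum (p = mv): kg·m/s  ✗
  pressure (P = F/A): kg/(m·s²)  ✓ matches
  angular frequency (ω = 2πf): 1/s  ✗

Only pressure has units kg/(m·s²).

Answer: pressure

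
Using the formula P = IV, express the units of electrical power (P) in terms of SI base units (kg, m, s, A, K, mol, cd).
Units of each symbol in P = IV:
  I (current): A
  V (voltage, in volts): kg·m²/(s³·A)

Multiplying the contributions: [A] · [kg·m²/(s³·A)]
Adding exponents of each base unit: kg: 1, m: 2, s: -3
SI base units of electrical power: kg·m²/s³

Answer: kg·m²/s³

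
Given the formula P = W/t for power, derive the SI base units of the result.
Units of each symbol in P = W/t:
  W (work): kg·m²/s²
  t (time): s  → in the denominator, contributes 1/s

Multiplying the contributions: [kg·m²/s²] · [1/s]
Adding exponents of each base unit: kg: 1, m: 2, s: -3
SI base units of power: kg·m²/s³

Answer: kg·m²/s³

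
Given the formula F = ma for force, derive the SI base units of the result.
Units of each symbol in F = ma:
  m (mass): kg
  a (acceleration): m/s²

Multiplying the contributions: [kg] · [m/s²]
Adding exponents of each base unit: kg: 1, m: 1, s: -2
SI base units of force: kg·m/s²

Answer: kg·m/s²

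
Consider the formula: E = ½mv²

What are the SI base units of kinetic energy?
Units of each symbol in E = ½mv²:
  m (mass): kg
  v (speed): m/s  → to the power 2, contributes m²/s²
  The factor ½ is dimensionless.

Multiplying the contributions: [kg] · [m²/s²]
Adding exponents of each base unit: kg: 1, m: 2, s: -2
SI base units of kinetic energy: kg·m²/s²

Answer: kg·m²/s²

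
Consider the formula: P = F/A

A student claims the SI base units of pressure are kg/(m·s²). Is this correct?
Units of each symbol in P = F/A:
  F (force): kg·m/s²
  A (area): m²  → in the denominator, contributes 1/m²

Multiplying the contributions: [kg·m/s²] · [1/m²]
Adding exponents of each base unit: kg: 1, m: -1, s: -2
SI base units of pressure: kg/(m·s²)

The claimed units kg/(m·s²) match the derived units, so the claim is correct.

Answer: Yes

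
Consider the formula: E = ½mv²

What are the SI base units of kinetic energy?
Units of each symbol in E = ½mv²:
  m (mass): kg
  v (speed): m/s  → to the power 2, contributes m²/s²
  The factor ½ is dimensionless.

Multiplying the contributions: [kg] · [m²/s²]
Adding exponents of each base unit: kg: 1, m: 2, s: -2
SI base units of kinetic energy: kg·m²/s²

Answer: kg·m²/s²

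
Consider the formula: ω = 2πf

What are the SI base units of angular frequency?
Units of each symbol in ω = 2πf:
  f (frequency): 1/s
  The factor 2π is dimensionless.

Multiplying the contributions: [1/s]
Adding exponents of each base unit: s: -1
SI base units of angular frequency: 1/s

Answer: 1/s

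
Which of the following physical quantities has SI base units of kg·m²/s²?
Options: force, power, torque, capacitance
Checking the SI base units of each option:
  force (F = ma): kg·m/s²  ✗
  power (P = W/t): kg·m²/s³  ✗
  torque (τ = Fr): kg·m²/s²  ✓ matches
  capacitance (C = Q/V): s⁴·A²/(kg·m²)  ✗

Only torque has units kg·m²/s².

Answer: torque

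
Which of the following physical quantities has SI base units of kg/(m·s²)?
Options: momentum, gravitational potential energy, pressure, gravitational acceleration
Checking the SI base units of each option:
  momentum (p = mv): kg·m/s  ✗
  gravitational potential energy (U = -GMm/r): kg·m²/s²  ✗
  pressure (P = F/A): kg/(m·s²)  ✓ matches
  gravitational acceleration (g = GM/r²): m/s²  ✗

Only pressure has units kg/(m·s²).

Answer: pressure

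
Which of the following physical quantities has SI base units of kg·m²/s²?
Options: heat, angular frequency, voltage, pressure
Checking the SI base units of each option:
  heat (Q = mcΔT): kg·m²/s²  ✓ matches
  angular frequency (ω = 2πf): 1/s  ✗
  voltage (V = IR): kg·m²/(s³·A)  ✗
  pressure (P = F/A): kg/(m·s²)  ✗

Only heat has units kg·m²/s².

Answer: heat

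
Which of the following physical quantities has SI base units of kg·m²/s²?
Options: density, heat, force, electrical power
Checking the SI base units of each option:
  density (ρ = m/V): kg/m³  ✗
  heat (Q = mcΔT): kg·m²/s²  ✓ matches
  force (F = ma): kg·m/s²  ✗
  electrical power (P = IV): kg·m²/s³  ✗

Only heat has units kg·m²/s².

Answer: heat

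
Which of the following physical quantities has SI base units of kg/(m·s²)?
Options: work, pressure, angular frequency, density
Checking the SI base units of each option:
  work (W = Fd): kg·m²/s²  ✗
  pressure (P = F/A): kg/(m·s²)  ✓ matches
  angular frequency (ω = 2πf): 1/s  ✗
  density (ρ = m/V): kg/m³  ✗

Only pressure has units kg/(m·s²).

Answer: pressure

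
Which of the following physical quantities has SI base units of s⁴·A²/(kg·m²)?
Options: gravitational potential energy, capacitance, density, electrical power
Checking the SI base units of each option:
  gravitational potential energy (U = -GMm/r): kg·m²/s²  ✗
  capacitance (C = Q/V): s⁴·A²/(kg·m²)  ✓ matches
  density (ρ = m/V): kg/m³  ✗
  electrical power (P = IV): kg·m²/s³  ✗

Only capacitance has units s⁴·A²/(kg·m²).

Answer: capacitance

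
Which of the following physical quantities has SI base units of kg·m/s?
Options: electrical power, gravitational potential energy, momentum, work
Checking the SI base units of each option:
  electrical power (P = IV): kg·m²/s³  ✗
  gravitational potential energy (U = -GMm/r): kg·m²/s²  ✗
  momentum (p = mv): kg·m/s  ✓ matches
  work (W = Fd): kg·m²/s²  ✗

Only momentum has units kg·m/s.

Answer: momentum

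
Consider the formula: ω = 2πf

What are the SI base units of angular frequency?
Units of each symbol in ω = 2πf:
  f (frequency): 1/s
  The factor 2π is dimensionless.

Multiplying the contributions: [1/s]
Adding exponents of each base unit: s: -1
SI base units of angular frequency: 1/s

Answer: 1/s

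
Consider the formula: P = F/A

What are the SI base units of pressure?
Units of each symbol in P = F/A:
  F (force): kg·m/s²
  A (area): m²  → in the denominator, contributes 1/m²

Multiplying the contributions: [kg·m/s²] · [1/m²]
Adding exponents of each base unit: kg: 1, m: -1, s: -2
SI base units of pressure: kg/(m·s²)

Answer: kg/(m·s²)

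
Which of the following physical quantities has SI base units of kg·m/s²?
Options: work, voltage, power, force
Checking the SI base units of each option:
  work (W = Fd): kg·m²/s²  ✗
  voltage (V = IR): kg·m²/(s³·A)  ✗
  power (P = W/t): kg·m²/s³  ✗
  force (F = ma): kg·m/s²  ✓ matches

Only force has units kg·m/s².

Answer: force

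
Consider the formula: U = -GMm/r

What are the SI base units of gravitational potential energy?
Units of each symbol in U = -GMm/r:
  G (gravitational constant): m³/(kg·s²)
  M (mass): kg
  m (mass): kg
  r (distance): m  → in the denominator, contributes 1/m
  The minus sign does not affect the units.

Multiplying the contributions: [m³/(kg·s²)] · [kg] · [kg] · [1/m]
Adding exponents of each base unit: kg: 1, m: 2, s: -2
SI base units of gravitational potential energy: kg·m²/s²

Answer: kg·m²/s²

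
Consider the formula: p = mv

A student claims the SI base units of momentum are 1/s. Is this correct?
Units of each symbol in p = mv:
  m (mass): kg
  v (velocity): m/s

Multiplying the contributions: [kg] · [m/s]
Adding exponents of each base unit: kg: 1, m: 1, s: -1
SI base units of momentum: kg·m/s

The claimed units 1/s (exponents s: -1) do not match the derived units kg·m/s (exponents kg: 1, m: 1, s: -1), so the claim is incorrect.

Answer: No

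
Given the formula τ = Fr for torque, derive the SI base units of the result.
Units of each symbol in τ = Fr:
  F (force): kg·m/s²
  r (lever arm): m

Multiplying the contributions: [kg·m/s²] · [m]
Adding exponents of each base unit: kg: 1, m: 2, s: -2
SI base units of torque: kg·m²/s²

Answer: kg·m²/s²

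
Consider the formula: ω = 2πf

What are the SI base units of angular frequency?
Units of each symbol in ω = 2πf:
  f (frequency): 1/s
  The factor 2π is dimensionless.

Multiplying the contributions: [1/s]
Adding exponents of each base unit: s: -1
SI base units of angular frequency: 1/s

Answer: 1/s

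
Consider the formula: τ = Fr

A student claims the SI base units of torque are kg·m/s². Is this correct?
Units of each symbol in τ = Fr:
  F (force): kg·m/s²
  r (lever arm): m

Multiplying the contributions: [kg·m/s²] · [m]
Adding exponents of each base unit: kg: 1, m: 2, s: -2
SI base units of torque: kg·m²/s²

The claimed units kg·m/s² (exponents kg: 1, m: 1, s: -2) do not match the derived units kg·m²/s² (exponents kg: 1, m: 2, s: -2), so the claim is incorrect.

Answer: No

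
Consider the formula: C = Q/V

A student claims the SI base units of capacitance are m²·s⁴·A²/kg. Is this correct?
Units of each symbol in C = Q/V:
  Q (charge, in coulombs): s·A
  V (voltage, in volts): kg·m²/(s³·A)  → in the denominator, contributes s³·A/(kg·m²)

Multiplying the contributions: [s·A] · [s³·A/(kg·m²)]
Adding exponents of each base unit: kg: -1, m: -2, s: 4, A: 2
SI base units of capacitance: s⁴·A²/(kg·m²)

The claimed units m²·s⁴·A²/kg (exponents kg: -1, m: 2, s: 4, A: 2) do not match the derived units s⁴·A²/(kg·m²) (exponents kg: -1, m: -2, s: 4, A: 2), so the claim is incorrect.

Answer: No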